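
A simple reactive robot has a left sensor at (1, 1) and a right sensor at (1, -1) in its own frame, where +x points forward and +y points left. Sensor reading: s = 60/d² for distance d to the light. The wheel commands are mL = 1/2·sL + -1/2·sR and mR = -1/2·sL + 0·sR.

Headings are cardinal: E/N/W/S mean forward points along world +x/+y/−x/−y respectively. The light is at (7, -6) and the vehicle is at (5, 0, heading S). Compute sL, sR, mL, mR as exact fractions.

left sensor world pos  = (6, -1); dL² = 26
right sensor world pos = (4, -1); dR² = 34
sL = 60/26 = 30/13
sR = 60/34 = 30/17
mL = 1/2·sL + -1/2·sR = 60/221
mR = -1/2·sL + 0·sR = -15/13

30/13 30/17 60/221 -15/13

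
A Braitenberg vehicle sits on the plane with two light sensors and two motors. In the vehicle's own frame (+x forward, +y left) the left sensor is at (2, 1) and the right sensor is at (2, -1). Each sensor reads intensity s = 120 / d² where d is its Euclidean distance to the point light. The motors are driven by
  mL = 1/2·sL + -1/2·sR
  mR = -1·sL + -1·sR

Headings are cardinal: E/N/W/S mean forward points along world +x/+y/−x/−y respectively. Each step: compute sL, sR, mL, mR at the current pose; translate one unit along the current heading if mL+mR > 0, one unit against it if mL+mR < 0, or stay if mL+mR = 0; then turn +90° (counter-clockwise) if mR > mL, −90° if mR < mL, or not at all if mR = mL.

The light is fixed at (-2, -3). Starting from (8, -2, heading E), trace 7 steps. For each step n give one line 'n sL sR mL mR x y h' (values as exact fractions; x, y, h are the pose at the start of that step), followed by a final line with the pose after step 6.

n=0: pose=(8,-2,E); sL=30/37, sR=5/6; mL=-5/444, mR=-365/222; mL+mR=-245/148 → advance -1; mR−mL=-725/444 → turn -1·90°
n=1: pose=(7,-2,S); sL=120/101, sR=24/13; mL=-432/1313, mR=-3984/1313; mL+mR=-4416/1313 → advance -1; mR−mL=-3552/1313 → turn -1·90°
n=2: pose=(7,-1,W); sL=12/5, sR=60/29; mL=24/145, mR=-648/145; mL+mR=-624/145 → advance -1; mR−mL=-672/145 → turn -1·90°
n=3: pose=(8,-1,N); sL=120/97, sR=120/137; mL=2400/13289, mR=-28080/13289; mL+mR=-25680/13289 → advance -1; mR−mL=-30480/13289 → turn -1·90°
n=4: pose=(8,-2,E); sL=30/37, sR=5/6; mL=-5/444, mR=-365/222; mL+mR=-245/148 → advance -1; mR−mL=-725/444 → turn -1·90°
n=5: pose=(7,-2,S); sL=120/101, sR=24/13; mL=-432/1313, mR=-3984/1313; mL+mR=-4416/1313 → advance -1; mR−mL=-3552/1313 → turn -1·90°
n=6: pose=(7,-1,W); sL=12/5, sR=60/29; mL=24/145, mR=-648/145; mL+mR=-624/145 → advance -1; mR−mL=-672/145 → turn -1·90°

0 30/37 5/6 -5/444 -365/222 8 -2 E
1 120/101 24/13 -432/1313 -3984/1313 7 -2 S
2 12/5 60/29 24/145 -648/145 7 -1 W
3 120/97 120/137 2400/13289 -28080/13289 8 -1 N
4 30/37 5/6 -5/444 -365/222 8 -2 E
5 120/101 24/13 -432/1313 -3984/1313 7 -2 S
6 12/5 60/29 24/145 -648/145 7 -1 W
final 8 -1 N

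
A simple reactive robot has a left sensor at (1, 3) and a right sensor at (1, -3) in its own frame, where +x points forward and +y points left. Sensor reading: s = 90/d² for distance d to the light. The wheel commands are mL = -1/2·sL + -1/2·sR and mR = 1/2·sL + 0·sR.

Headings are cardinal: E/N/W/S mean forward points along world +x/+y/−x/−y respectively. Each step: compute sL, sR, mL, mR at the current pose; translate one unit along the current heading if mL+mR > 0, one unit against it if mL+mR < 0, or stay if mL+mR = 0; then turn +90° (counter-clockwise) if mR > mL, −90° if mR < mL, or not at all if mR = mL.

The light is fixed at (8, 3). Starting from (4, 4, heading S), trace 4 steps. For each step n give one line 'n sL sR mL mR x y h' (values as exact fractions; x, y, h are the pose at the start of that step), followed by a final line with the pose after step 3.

0 90 90/49 -2250/49 45 4 4 S
1 45/17 9 -99/17 45/34 4 5 E
2 90/73 90/13 -3870/949 45/73 3 5 N
3 9/4 45/26 -207/104 9/8 3 4 W
final 4 4 S

n=0: pose=(4,4,S); sL=90, sR=90/49; mL=-2250/49, mR=45; mL+mR=-45/49 → advance -1; mR−mL=4455/49 → turn +1·90°
n=1: pose=(4,5,E); sL=45/17, sR=9; mL=-99/17, mR=45/34; mL+mR=-9/2 → advance -1; mR−mL=243/34 → turn +1·90°
n=2: pose=(3,5,N); sL=90/73, sR=90/13; mL=-3870/949, mR=45/73; mL+mR=-45/13 → advance -1; mR−mL=4455/949 → turn +1·90°
n=3: pose=(3,4,W); sL=9/4, sR=45/26; mL=-207/104, mR=9/8; mL+mR=-45/52 → advance -1; mR−mL=81/26 → turn +1·90°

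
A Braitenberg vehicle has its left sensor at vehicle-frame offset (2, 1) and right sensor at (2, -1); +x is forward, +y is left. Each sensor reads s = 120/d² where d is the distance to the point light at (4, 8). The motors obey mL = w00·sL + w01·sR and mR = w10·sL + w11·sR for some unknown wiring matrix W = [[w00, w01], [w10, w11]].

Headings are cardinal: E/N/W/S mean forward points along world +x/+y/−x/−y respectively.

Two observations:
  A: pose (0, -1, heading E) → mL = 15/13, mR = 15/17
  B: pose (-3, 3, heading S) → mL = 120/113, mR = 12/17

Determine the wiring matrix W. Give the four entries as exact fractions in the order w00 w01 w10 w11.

0 1 1/2 0

obs A: pose=(0,-1,E) → sL=30/17, sR=15/13, mL=15/13, mR=15/17
obs B: pose=(-3,3,S) → sL=24/17, sR=120/113, mL=120/113, mR=12/17
sensor matrix S = [[30/17, 15/13], [24/17, 120/113]]; det S = 360/1469
solve [mL_A; mL_B] = S·[w00; w01] and [mR_A; mR_B] = S·[w10; w11]:
  w00 = 0, w01 = 1, w10 = 1/2, w11 = 0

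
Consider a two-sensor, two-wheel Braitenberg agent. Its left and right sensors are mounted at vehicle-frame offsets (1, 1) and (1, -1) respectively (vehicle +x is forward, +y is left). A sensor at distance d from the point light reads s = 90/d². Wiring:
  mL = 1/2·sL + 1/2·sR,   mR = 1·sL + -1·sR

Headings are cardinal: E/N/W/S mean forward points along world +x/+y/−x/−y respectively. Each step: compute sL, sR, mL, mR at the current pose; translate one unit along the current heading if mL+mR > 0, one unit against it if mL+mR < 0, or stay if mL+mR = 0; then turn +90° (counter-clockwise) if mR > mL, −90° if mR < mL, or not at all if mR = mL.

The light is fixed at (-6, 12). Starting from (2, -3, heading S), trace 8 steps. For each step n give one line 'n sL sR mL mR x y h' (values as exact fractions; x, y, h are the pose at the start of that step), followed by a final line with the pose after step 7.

n=0: pose=(2,-3,S); sL=90/337, sR=18/61; mL=5778/20557, mR=-576/20557; mL+mR=5202/20557 → advance +1; mR−mL=-6354/20557 → turn -1·90°
n=1: pose=(2,-4,W); sL=45/169, sR=45/137; mL=6885/23153, mR=-1440/23153; mL+mR=5445/23153 → advance +1; mR−mL=-8325/23153 → turn -1·90°
n=2: pose=(1,-4,N); sL=10/29, sR=90/289; mL=2750/8381, mR=280/8381; mL+mR=3030/8381 → advance +1; mR−mL=-2470/8381 → turn -1·90°
n=3: pose=(1,-3,E); sL=9/26, sR=9/32; mL=261/832, mR=27/416; mL+mR=315/832 → advance +1; mR−mL=-207/832 → turn -1·90°
n=4: pose=(2,-3,S); sL=90/337, sR=18/61; mL=5778/20557, mR=-576/20557; mL+mR=5202/20557 → advance +1; mR−mL=-6354/20557 → turn -1·90°
n=5: pose=(2,-4,W); sL=45/169, sR=45/137; mL=6885/23153, mR=-1440/23153; mL+mR=5445/23153 → advance +1; mR−mL=-8325/23153 → turn -1·90°
n=6: pose=(1,-4,N); sL=10/29, sR=90/289; mL=2750/8381, mR=280/8381; mL+mR=3030/8381 → advance +1; mR−mL=-2470/8381 → turn -1·90°
n=7: pose=(1,-3,E); sL=9/26, sR=9/32; mL=261/832, mR=27/416; mL+mR=315/832 → advance +1; mR−mL=-207/832 → turn -1·90°

0 90/337 18/61 5778/20557 -576/20557 2 -3 S
1 45/169 45/137 6885/23153 -1440/23153 2 -4 W
2 10/29 90/289 2750/8381 280/8381 1 -4 N
3 9/26 9/32 261/832 27/416 1 -3 E
4 90/337 18/61 5778/20557 -576/20557 2 -3 S
5 45/169 45/137 6885/23153 -1440/23153 2 -4 W
6 10/29 90/289 2750/8381 280/8381 1 -4 N
7 9/26 9/32 261/832 27/416 1 -3 E
final 2 -3 S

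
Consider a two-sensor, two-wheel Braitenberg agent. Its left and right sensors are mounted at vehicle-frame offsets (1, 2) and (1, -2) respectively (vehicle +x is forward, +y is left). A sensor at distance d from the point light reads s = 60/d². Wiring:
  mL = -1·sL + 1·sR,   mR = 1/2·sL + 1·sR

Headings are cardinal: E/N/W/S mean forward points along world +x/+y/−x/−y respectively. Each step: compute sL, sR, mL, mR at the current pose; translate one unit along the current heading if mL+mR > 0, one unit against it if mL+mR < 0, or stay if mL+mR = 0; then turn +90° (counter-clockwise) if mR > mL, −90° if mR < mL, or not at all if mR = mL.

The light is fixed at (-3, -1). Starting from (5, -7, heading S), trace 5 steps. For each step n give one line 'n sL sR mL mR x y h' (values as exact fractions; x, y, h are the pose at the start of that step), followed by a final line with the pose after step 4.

n=0: pose=(5,-7,S); sL=60/149, sR=12/17; mL=768/2533, mR=2298/2533; mL+mR=3066/2533 → advance +1; mR−mL=90/149 → turn +1·90°
n=1: pose=(5,-8,E); sL=30/53, sR=10/27; mL=-280/1431, mR=935/1431; mL+mR=655/1431 → advance +1; mR−mL=45/53 → turn +1·90°
n=2: pose=(6,-8,N); sL=12/17, sR=60/157; mL=-864/2669, mR=1962/2669; mL+mR=1098/2669 → advance +1; mR−mL=18/17 → turn +1·90°
n=3: pose=(6,-7,W); sL=15/32, sR=3/4; mL=9/32, mR=63/64; mL+mR=81/64 → advance +1; mR−mL=45/64 → turn +1·90°
n=4: pose=(5,-7,S); sL=60/149, sR=12/17; mL=768/2533, mR=2298/2533; mL+mR=3066/2533 → advance +1; mR−mL=90/149 → turn +1·90°

0 60/149 12/17 768/2533 2298/2533 5 -7 S
1 30/53 10/27 -280/1431 935/1431 5 -8 E
2 12/17 60/157 -864/2669 1962/2669 6 -8 N
3 15/32 3/4 9/32 63/64 6 -7 W
4 60/149 12/17 768/2533 2298/2533 5 -7 S
final 5 -8 E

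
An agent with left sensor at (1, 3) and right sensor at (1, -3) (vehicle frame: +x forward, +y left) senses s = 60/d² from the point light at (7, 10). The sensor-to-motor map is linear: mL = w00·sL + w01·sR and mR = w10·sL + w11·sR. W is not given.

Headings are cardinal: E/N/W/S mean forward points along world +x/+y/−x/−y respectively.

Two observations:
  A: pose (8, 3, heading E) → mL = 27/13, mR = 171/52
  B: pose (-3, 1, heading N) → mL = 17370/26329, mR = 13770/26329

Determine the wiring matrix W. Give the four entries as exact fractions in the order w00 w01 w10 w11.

obs A: pose=(8,3,E) → sL=3, sR=15/26, mL=27/13, mR=171/52
obs B: pose=(-3,1,N) → sL=60/233, sR=60/113, mL=17370/26329, mR=13770/26329
sensor matrix S = [[3, 15/26], [60/233, 60/113]]; det S = 494370/342277
solve [mL_A; mL_B] = S·[w00; w01] and [mR_A; mR_B] = S·[w10; w11]:
  w00 = 1/2, w01 = 1, w10 = 1, w11 = 1/2

1/2 1 1 1/2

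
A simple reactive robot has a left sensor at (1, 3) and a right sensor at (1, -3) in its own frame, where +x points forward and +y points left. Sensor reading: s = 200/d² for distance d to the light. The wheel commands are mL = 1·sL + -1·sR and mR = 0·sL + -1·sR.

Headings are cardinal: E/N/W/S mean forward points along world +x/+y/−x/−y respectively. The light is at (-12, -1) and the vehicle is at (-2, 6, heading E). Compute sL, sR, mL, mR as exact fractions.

left sensor world pos  = (-1, 9); dL² = 221
right sensor world pos = (-1, 3); dR² = 137
sL = 200/221 = 200/221
sR = 200/137 = 200/137
mL = 1·sL + -1·sR = -16800/30277
mR = 0·sL + -1·sR = -200/137

200/221 200/137 -16800/30277 -200/137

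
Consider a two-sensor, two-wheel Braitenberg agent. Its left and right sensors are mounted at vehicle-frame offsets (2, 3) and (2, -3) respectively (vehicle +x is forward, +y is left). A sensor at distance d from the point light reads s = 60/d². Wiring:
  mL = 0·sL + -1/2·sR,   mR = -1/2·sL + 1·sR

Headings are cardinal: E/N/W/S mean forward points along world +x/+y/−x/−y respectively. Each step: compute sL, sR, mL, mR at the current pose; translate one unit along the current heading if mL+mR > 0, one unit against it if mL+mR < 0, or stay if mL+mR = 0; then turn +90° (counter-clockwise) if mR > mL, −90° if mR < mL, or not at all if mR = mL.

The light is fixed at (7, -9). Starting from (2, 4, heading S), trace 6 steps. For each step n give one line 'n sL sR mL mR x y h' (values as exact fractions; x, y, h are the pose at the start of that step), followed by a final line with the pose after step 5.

n=0: pose=(2,4,S); sL=12/25, sR=12/37; mL=-6/37, mR=78/925; mL+mR=-72/925 → advance -1; mR−mL=228/925 → turn +1·90°
n=1: pose=(2,5,E); sL=30/149, sR=6/13; mL=-3/13, mR=699/1937; mL+mR=252/1937 → advance +1; mR−mL=1146/1937 → turn +1·90°
n=2: pose=(3,5,N); sL=12/61, sR=60/257; mL=-30/257, mR=2118/15677; mL+mR=288/15677 → advance +1; mR−mL=3948/15677 → turn +1·90°
n=3: pose=(3,6,W); sL=1/3, sR=1/6; mL=-1/12, mR=0; mL+mR=-1/12 → advance -1; mR−mL=1/12 → turn +1·90°
n=4: pose=(4,6,S); sL=60/169, sR=12/41; mL=-6/41, mR=798/6929; mL+mR=-216/6929 → advance -1; mR−mL=1812/6929 → turn +1·90°
n=5: pose=(4,7,E); sL=30/181, sR=6/17; mL=-3/17, mR=831/3077; mL+mR=288/3077 → advance +1; mR−mL=1374/3077 → turn +1·90°

0 12/25 12/37 -6/37 78/925 2 4 S
1 30/149 6/13 -3/13 699/1937 2 5 E
2 12/61 60/257 -30/257 2118/15677 3 5 N
3 1/3 1/6 -1/12 0 3 6 W
4 60/169 12/41 -6/41 798/6929 4 6 S
5 30/181 6/17 -3/17 831/3077 4 7 E
final 5 7 N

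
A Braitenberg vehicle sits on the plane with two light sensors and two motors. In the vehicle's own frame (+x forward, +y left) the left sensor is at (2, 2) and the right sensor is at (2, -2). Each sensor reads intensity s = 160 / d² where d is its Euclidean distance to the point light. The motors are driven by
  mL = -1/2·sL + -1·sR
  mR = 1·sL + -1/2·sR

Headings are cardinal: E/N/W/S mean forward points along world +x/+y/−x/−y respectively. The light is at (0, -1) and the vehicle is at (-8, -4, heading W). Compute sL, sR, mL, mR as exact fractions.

32/25 160/101 -5616/2525 1232/2525

left sensor world pos  = (-10, -6); dL² = 125
right sensor world pos = (-10, -2); dR² = 101
sL = 160/125 = 32/25
sR = 160/101 = 160/101
mL = -1/2·sL + -1·sR = -5616/2525
mR = 1·sL + -1/2·sR = 1232/2525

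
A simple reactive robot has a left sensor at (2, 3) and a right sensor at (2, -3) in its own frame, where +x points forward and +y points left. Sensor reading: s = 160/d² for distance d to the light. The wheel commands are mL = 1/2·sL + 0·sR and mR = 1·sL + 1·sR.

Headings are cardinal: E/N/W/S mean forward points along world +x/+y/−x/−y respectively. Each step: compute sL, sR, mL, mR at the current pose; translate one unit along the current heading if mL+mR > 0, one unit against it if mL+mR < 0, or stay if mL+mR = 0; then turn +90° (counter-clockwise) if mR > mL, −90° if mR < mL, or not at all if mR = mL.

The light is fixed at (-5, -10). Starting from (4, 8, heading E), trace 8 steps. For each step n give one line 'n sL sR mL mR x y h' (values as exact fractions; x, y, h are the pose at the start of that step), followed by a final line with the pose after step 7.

0 80/281 80/173 40/281 36320/48613 4 8 E
1 160/449 160/569 80/449 162880/255481 5 8 N
2 1/2 40/137 1/4 217/274 5 9 W
3 160/433 32/65 80/433 24256/28145 4 9 S
4 80/281 80/173 40/281 36320/48613 4 8 E
5 160/449 160/569 80/449 162880/255481 5 8 N
6 1/2 40/137 1/4 217/274 5 9 W
7 160/433 32/65 80/433 24256/28145 4 9 S
final 4 8 E

n=0: pose=(4,8,E); sL=80/281, sR=80/173; mL=40/281, mR=36320/48613; mL+mR=43240/48613 → advance +1; mR−mL=29400/48613 → turn +1·90°
n=1: pose=(5,8,N); sL=160/449, sR=160/569; mL=80/449, mR=162880/255481; mL+mR=208400/255481 → advance +1; mR−mL=117360/255481 → turn +1·90°
n=2: pose=(5,9,W); sL=1/2, sR=40/137; mL=1/4, mR=217/274; mL+mR=571/548 → advance +1; mR−mL=297/548 → turn +1·90°
n=3: pose=(4,9,S); sL=160/433, sR=32/65; mL=80/433, mR=24256/28145; mL+mR=29456/28145 → advance +1; mR−mL=19056/28145 → turn +1·90°
n=4: pose=(4,8,E); sL=80/281, sR=80/173; mL=40/281, mR=36320/48613; mL+mR=43240/48613 → advance +1; mR−mL=29400/48613 → turn +1·90°
n=5: pose=(5,8,N); sL=160/449, sR=160/569; mL=80/449, mR=162880/255481; mL+mR=208400/255481 → advance +1; mR−mL=117360/255481 → turn +1·90°
n=6: pose=(5,9,W); sL=1/2, sR=40/137; mL=1/4, mR=217/274; mL+mR=571/548 → advance +1; mR−mL=297/548 → turn +1·90°
n=7: pose=(4,9,S); sL=160/433, sR=32/65; mL=80/433, mR=24256/28145; mL+mR=29456/28145 → advance +1; mR−mL=19056/28145 → turn +1·90°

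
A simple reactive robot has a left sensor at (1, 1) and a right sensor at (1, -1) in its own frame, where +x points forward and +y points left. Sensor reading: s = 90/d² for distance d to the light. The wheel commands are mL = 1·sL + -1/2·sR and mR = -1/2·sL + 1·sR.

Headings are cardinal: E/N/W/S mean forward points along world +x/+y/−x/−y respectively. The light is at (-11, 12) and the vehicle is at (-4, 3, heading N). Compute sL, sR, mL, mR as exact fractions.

left sensor world pos  = (-5, 4); dL² = 100
right sensor world pos = (-3, 4); dR² = 128
sL = 90/100 = 9/10
sR = 90/128 = 45/64
mL = 1·sL + -1/2·sR = 351/640
mR = -1/2·sL + 1·sR = 81/320

9/10 45/64 351/640 81/320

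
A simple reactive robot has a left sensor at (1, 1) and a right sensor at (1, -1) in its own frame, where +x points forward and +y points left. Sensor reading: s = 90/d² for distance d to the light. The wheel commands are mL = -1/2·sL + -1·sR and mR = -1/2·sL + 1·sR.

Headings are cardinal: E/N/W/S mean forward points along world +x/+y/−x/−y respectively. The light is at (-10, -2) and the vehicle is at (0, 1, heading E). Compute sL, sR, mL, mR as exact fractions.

90/137 18/25 -3591/3425 1341/3425

left sensor world pos  = (1, 2); dL² = 137
right sensor world pos = (1, 0); dR² = 125
sL = 90/137 = 90/137
sR = 90/125 = 18/25
mL = -1/2·sL + -1·sR = -3591/3425
mR = -1/2·sL + 1·sR = 1341/3425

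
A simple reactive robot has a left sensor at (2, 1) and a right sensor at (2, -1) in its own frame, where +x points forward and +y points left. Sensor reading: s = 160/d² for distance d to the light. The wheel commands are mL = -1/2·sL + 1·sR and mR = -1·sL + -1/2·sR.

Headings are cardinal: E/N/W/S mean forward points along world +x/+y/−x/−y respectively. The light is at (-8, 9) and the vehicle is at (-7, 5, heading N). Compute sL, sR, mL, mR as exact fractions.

left sensor world pos  = (-8, 7); dL² = 4
right sensor world pos = (-6, 7); dR² = 8
sL = 160/4 = 40
sR = 160/8 = 20
mL = -1/2·sL + 1·sR = 0
mR = -1·sL + -1/2·sR = -50

40 20 0 -50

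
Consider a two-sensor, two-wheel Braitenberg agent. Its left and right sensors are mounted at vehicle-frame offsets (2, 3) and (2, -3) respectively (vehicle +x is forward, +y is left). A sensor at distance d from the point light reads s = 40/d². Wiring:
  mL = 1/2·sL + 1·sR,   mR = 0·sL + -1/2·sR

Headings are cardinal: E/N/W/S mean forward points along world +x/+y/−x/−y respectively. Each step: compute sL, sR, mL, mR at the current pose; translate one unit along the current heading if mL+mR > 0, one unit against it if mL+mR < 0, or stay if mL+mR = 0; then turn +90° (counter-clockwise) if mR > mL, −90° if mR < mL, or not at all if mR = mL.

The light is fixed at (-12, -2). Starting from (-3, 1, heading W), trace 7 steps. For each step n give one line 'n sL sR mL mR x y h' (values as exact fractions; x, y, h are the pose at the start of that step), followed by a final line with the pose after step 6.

n=0: pose=(-3,1,W); sL=40/49, sR=8/17; mL=732/833, mR=-4/17; mL+mR=536/833 → advance +1; mR−mL=-928/833 → turn -1·90°
n=1: pose=(-4,1,N); sL=4/5, sR=20/73; mL=246/365, mR=-10/73; mL+mR=196/365 → advance +1; mR−mL=-296/365 → turn -1·90°
n=2: pose=(-4,2,E); sL=40/149, sR=40/101; mL=7980/15049, mR=-20/101; mL+mR=5000/15049 → advance +1; mR−mL=-10960/15049 → turn -1·90°
n=3: pose=(-3,2,S); sL=10/37, sR=1; mL=42/37, mR=-1/2; mL+mR=47/74 → advance +1; mR−mL=-121/74 → turn -1·90°
n=4: pose=(-3,1,W); sL=40/49, sR=8/17; mL=732/833, mR=-4/17; mL+mR=536/833 → advance +1; mR−mL=-928/833 → turn -1·90°
n=5: pose=(-4,1,N); sL=4/5, sR=20/73; mL=246/365, mR=-10/73; mL+mR=196/365 → advance +1; mR−mL=-296/365 → turn -1·90°
n=6: pose=(-4,2,E); sL=40/149, sR=40/101; mL=7980/15049, mR=-20/101; mL+mR=5000/15049 → advance +1; mR−mL=-10960/15049 → turn -1·90°

0 40/49 8/17 732/833 -4/17 -3 1 W
1 4/5 20/73 246/365 -10/73 -4 1 N
2 40/149 40/101 7980/15049 -20/101 -4 2 E
3 10/37 1 42/37 -1/2 -3 2 S
4 40/49 8/17 732/833 -4/17 -3 1 W
5 4/5 20/73 246/365 -10/73 -4 1 N
6 40/149 40/101 7980/15049 -20/101 -4 2 E
final -3 2 S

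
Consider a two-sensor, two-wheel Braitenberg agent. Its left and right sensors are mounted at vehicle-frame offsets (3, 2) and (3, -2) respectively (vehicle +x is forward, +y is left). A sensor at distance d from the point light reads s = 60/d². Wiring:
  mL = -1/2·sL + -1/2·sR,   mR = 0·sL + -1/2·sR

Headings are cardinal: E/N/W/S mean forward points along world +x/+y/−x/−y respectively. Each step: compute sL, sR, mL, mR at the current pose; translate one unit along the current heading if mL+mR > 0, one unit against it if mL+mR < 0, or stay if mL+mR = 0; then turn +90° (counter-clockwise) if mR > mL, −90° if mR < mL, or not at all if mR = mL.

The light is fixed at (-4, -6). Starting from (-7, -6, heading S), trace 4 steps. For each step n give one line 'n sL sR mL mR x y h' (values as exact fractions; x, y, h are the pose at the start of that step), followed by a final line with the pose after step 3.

0 6 30/17 -66/17 -15/17 -7 -6 S
1 20/3 60 -100/3 -30 -7 -5 E
2 15/13 3 -27/13 -3/2 -8 -5 N
3 60/53 60/53 -60/53 -30/53 -8 -6 W
final -7 -6 S

n=0: pose=(-7,-6,S); sL=6, sR=30/17; mL=-66/17, mR=-15/17; mL+mR=-81/17 → advance -1; mR−mL=3 → turn +1·90°
n=1: pose=(-7,-5,E); sL=20/3, sR=60; mL=-100/3, mR=-30; mL+mR=-190/3 → advance -1; mR−mL=10/3 → turn +1·90°
n=2: pose=(-8,-5,N); sL=15/13, sR=3; mL=-27/13, mR=-3/2; mL+mR=-93/26 → advance -1; mR−mL=15/26 → turn +1·90°
n=3: pose=(-8,-6,W); sL=60/53, sR=60/53; mL=-60/53, mR=-30/53; mL+mR=-90/53 → advance -1; mR−mL=30/53 → turn +1·90°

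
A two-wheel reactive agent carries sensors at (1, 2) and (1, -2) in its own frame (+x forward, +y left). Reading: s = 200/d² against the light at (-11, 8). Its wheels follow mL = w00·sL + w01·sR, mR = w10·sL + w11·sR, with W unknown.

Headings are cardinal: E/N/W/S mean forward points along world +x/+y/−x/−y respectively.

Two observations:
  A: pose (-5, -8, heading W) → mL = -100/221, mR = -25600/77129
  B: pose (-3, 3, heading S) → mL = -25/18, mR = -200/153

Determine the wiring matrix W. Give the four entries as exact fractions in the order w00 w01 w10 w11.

obs A: pose=(-5,-8,W) → sL=200/349, sR=200/221, mL=-100/221, mR=-25600/77129
obs B: pose=(-3,3,S) → sL=25/17, sR=25/9, mL=-25/18, mR=-200/153
sensor matrix S = [[200/349, 200/221], [25/17, 25/9]]; det S = 3080000/11800737
solve [mL_A; mL_B] = S·[w00; w01] and [mR_A; mR_B] = S·[w10; w11]:
  w00 = 0, w01 = -1/2, w10 = 1, w11 = -1

0 -1/2 1 -1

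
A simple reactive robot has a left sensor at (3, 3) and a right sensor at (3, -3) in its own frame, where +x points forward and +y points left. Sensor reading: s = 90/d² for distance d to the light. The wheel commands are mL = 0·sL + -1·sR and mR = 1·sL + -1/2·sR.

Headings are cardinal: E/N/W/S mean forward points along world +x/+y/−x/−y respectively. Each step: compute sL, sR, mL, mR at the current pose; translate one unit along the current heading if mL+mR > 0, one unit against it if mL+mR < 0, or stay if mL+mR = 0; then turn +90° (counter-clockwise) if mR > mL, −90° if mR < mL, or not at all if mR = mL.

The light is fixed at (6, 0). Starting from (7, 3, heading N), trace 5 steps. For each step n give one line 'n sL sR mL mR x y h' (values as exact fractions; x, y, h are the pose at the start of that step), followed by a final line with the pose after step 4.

n=0: pose=(7,3,N); sL=9/4, sR=45/26; mL=-45/26, mR=18/13; mL+mR=-9/26 → advance -1; mR−mL=81/26 → turn +1·90°
n=1: pose=(7,2,W); sL=18, sR=90/29; mL=-90/29, mR=477/29; mL+mR=387/29 → advance +1; mR−mL=567/29 → turn +1·90°
n=2: pose=(6,2,S); sL=9, sR=9; mL=-9, mR=9/2; mL+mR=-9/2 → advance -1; mR−mL=27/2 → turn +1·90°
n=3: pose=(6,3,E); sL=2, sR=10; mL=-10, mR=-3; mL+mR=-13 → advance -1; mR−mL=7 → turn +1·90°
n=4: pose=(5,3,N); sL=45/26, sR=9/4; mL=-9/4, mR=63/104; mL+mR=-171/104 → advance -1; mR−mL=297/104 → turn +1·90°

0 9/4 45/26 -45/26 18/13 7 3 N
1 18 90/29 -90/29 477/29 7 2 W
2 9 9 -9 9/2 6 2 S
3 2 10 -10 -3 6 3 E
4 45/26 9/4 -9/4 63/104 5 3 N
final 5 2 W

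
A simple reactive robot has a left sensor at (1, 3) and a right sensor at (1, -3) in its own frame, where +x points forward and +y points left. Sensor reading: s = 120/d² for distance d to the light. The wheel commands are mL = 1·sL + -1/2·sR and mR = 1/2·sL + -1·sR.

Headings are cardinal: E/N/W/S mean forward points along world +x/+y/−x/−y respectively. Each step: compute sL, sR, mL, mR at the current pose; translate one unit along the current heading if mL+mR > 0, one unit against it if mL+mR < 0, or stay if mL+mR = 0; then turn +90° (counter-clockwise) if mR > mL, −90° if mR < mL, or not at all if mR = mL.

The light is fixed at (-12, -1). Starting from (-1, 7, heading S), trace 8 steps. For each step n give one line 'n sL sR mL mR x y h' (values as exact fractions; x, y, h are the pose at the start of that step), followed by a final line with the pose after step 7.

0 24/49 120/113 -228/5537 -4524/5537 -1 7 S
1 15/17 30/61 660/1037 -105/2074 -1 8 W
2 120/149 120/269 23340/40081 -1740/40081 -2 8 N
3 12/29 12/17 30/493 -246/493 -2 9 E
4 8/15 40/39 4/195 -148/195 -3 9 S
5 15/16 6/13 147/208 3/416 -3 10 W
6 120/169 24/53 4332/8957 -876/8957 -4 10 N
7 20/51 20/27 10/459 -250/459 -4 11 E
final -5 11 S

n=0: pose=(-1,7,S); sL=24/49, sR=120/113; mL=-228/5537, mR=-4524/5537; mL+mR=-4752/5537 → advance -1; mR−mL=-4296/5537 → turn -1·90°
n=1: pose=(-1,8,W); sL=15/17, sR=30/61; mL=660/1037, mR=-105/2074; mL+mR=1215/2074 → advance +1; mR−mL=-1425/2074 → turn -1·90°
n=2: pose=(-2,8,N); sL=120/149, sR=120/269; mL=23340/40081, mR=-1740/40081; mL+mR=21600/40081 → advance +1; mR−mL=-25080/40081 → turn -1·90°
n=3: pose=(-2,9,E); sL=12/29, sR=12/17; mL=30/493, mR=-246/493; mL+mR=-216/493 → advance -1; mR−mL=-276/493 → turn -1·90°
n=4: pose=(-3,9,S); sL=8/15, sR=40/39; mL=4/195, mR=-148/195; mL+mR=-48/65 → advance -1; mR−mL=-152/195 → turn -1·90°
n=5: pose=(-3,10,W); sL=15/16, sR=6/13; mL=147/208, mR=3/416; mL+mR=297/416 → advance +1; mR−mL=-291/416 → turn -1·90°
n=6: pose=(-4,10,N); sL=120/169, sR=24/53; mL=4332/8957, mR=-876/8957; mL+mR=3456/8957 → advance +1; mR−mL=-5208/8957 → turn -1·90°
n=7: pose=(-4,11,E); sL=20/51, sR=20/27; mL=10/459, mR=-250/459; mL+mR=-80/153 → advance -1; mR−mL=-260/459 → turn -1·90°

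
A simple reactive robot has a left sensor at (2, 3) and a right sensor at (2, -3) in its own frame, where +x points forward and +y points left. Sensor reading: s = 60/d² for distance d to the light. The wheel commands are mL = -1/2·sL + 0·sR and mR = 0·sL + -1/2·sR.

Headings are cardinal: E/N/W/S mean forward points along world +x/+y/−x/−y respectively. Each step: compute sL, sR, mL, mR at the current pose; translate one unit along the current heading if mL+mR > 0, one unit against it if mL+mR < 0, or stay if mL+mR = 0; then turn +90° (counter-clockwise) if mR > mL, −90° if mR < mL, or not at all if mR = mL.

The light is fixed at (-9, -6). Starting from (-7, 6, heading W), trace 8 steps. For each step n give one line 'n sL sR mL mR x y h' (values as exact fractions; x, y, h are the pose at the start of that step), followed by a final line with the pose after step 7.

n=0: pose=(-7,6,W); sL=20/27, sR=4/15; mL=-10/27, mR=-2/15; mL+mR=-68/135 → advance -1; mR−mL=32/135 → turn +1·90°
n=1: pose=(-6,6,S); sL=15/34, sR=3/5; mL=-15/68, mR=-3/10; mL+mR=-177/340 → advance -1; mR−mL=-27/340 → turn -1·90°
n=2: pose=(-6,7,W); sL=60/101, sR=60/257; mL=-30/101, mR=-30/257; mL+mR=-10740/25957 → advance -1; mR−mL=4680/25957 → turn +1·90°
n=3: pose=(-5,7,S); sL=6/17, sR=30/61; mL=-3/17, mR=-15/61; mL+mR=-438/1037 → advance -1; mR−mL=-72/1037 → turn -1·90°
n=4: pose=(-5,8,W); sL=12/25, sR=60/293; mL=-6/25, mR=-30/293; mL+mR=-2508/7325 → advance -1; mR−mL=1008/7325 → turn +1·90°
n=5: pose=(-4,8,S); sL=15/52, sR=15/37; mL=-15/104, mR=-15/74; mL+mR=-1335/3848 → advance -1; mR−mL=-225/3848 → turn -1·90°
n=6: pose=(-4,9,W); sL=20/51, sR=20/111; mL=-10/51, mR=-10/111; mL+mR=-180/629 → advance -1; mR−mL=200/1887 → turn +1·90°
n=7: pose=(-3,9,S); sL=6/25, sR=30/89; mL=-3/25, mR=-15/89; mL+mR=-642/2225 → advance -1; mR−mL=-108/2225 → turn -1·90°

0 20/27 4/15 -10/27 -2/15 -7 6 W
1 15/34 3/5 -15/68 -3/10 -6 6 S
2 60/101 60/257 -30/101 -30/257 -6 7 W
3 6/17 30/61 -3/17 -15/61 -5 7 S
4 12/25 60/293 -6/25 -30/293 -5 8 W
5 15/52 15/37 -15/104 -15/74 -4 8 S
6 20/51 20/111 -10/51 -10/111 -4 9 W
7 6/25 30/89 -3/25 -15/89 -3 9 S
final -3 10 W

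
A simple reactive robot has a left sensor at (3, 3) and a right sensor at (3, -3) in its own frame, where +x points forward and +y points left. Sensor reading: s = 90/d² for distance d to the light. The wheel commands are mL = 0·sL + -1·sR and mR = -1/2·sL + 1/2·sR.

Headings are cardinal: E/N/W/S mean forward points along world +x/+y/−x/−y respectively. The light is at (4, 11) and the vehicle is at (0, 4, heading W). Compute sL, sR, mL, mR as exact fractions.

left sensor world pos  = (-3, 1); dL² = 149
right sensor world pos = (-3, 7); dR² = 65
sL = 90/149 = 90/149
sR = 90/65 = 18/13
mL = 0·sL + -1·sR = -18/13
mR = -1/2·sL + 1/2·sR = 756/1937

90/149 18/13 -18/13 756/1937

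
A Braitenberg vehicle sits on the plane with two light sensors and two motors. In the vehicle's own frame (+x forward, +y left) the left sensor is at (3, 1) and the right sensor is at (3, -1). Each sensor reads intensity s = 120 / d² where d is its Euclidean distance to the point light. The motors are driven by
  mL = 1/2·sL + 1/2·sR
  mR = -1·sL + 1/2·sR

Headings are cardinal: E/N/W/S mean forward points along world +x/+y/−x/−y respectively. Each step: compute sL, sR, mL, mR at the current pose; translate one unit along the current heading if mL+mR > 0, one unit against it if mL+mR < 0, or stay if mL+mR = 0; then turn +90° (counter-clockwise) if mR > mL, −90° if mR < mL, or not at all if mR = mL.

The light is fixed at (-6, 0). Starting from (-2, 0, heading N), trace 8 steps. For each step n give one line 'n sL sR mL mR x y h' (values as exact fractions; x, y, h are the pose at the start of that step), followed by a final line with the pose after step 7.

0 20/3 60/17 260/51 -250/51 -2 0 N
1 120/53 120/49 6120/2597 -2700/2597 -2 1 E
2 3 6 9/2 0 -1 1 S
3 24 24 24 -12 -1 0 W
4 20/3 60/17 260/51 -250/51 -2 0 N
5 120/53 120/49 6120/2597 -2700/2597 -2 1 E
6 3 6 9/2 0 -1 1 S
7 24 24 24 -12 -1 0 W
final -2 0 N

n=0: pose=(-2,0,N); sL=20/3, sR=60/17; mL=260/51, mR=-250/51; mL+mR=10/51 → advance +1; mR−mL=-10 → turn -1·90°
n=1: pose=(-2,1,E); sL=120/53, sR=120/49; mL=6120/2597, mR=-2700/2597; mL+mR=3420/2597 → advance +1; mR−mL=-180/53 → turn -1·90°
n=2: pose=(-1,1,S); sL=3, sR=6; mL=9/2, mR=0; mL+mR=9/2 → advance +1; mR−mL=-9/2 → turn -1·90°
n=3: pose=(-1,0,W); sL=24, sR=24; mL=24, mR=-12; mL+mR=12 → advance +1; mR−mL=-36 → turn -1·90°
n=4: pose=(-2,0,N); sL=20/3, sR=60/17; mL=260/51, mR=-250/51; mL+mR=10/51 → advance +1; mR−mL=-10 → turn -1·90°
n=5: pose=(-2,1,E); sL=120/53, sR=120/49; mL=6120/2597, mR=-2700/2597; mL+mR=3420/2597 → advance +1; mR−mL=-180/53 → turn -1·90°
n=6: pose=(-1,1,S); sL=3, sR=6; mL=9/2, mR=0; mL+mR=9/2 → advance +1; mR−mL=-9/2 → turn -1·90°
n=7: pose=(-1,0,W); sL=24, sR=24; mL=24, mR=-12; mL+mR=12 → advance +1; mR−mL=-36 → turn -1·90°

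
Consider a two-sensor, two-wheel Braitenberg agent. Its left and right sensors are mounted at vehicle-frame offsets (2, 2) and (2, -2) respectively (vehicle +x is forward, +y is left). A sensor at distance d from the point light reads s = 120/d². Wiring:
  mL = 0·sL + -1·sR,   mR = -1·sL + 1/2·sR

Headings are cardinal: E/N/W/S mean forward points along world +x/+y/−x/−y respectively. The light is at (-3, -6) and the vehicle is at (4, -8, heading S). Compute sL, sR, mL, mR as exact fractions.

left sensor world pos  = (6, -10); dL² = 97
right sensor world pos = (2, -10); dR² = 41
sL = 120/97 = 120/97
sR = 120/41 = 120/41
mL = 0·sL + -1·sR = -120/41
mR = -1·sL + 1/2·sR = 900/3977

120/97 120/41 -120/41 900/3977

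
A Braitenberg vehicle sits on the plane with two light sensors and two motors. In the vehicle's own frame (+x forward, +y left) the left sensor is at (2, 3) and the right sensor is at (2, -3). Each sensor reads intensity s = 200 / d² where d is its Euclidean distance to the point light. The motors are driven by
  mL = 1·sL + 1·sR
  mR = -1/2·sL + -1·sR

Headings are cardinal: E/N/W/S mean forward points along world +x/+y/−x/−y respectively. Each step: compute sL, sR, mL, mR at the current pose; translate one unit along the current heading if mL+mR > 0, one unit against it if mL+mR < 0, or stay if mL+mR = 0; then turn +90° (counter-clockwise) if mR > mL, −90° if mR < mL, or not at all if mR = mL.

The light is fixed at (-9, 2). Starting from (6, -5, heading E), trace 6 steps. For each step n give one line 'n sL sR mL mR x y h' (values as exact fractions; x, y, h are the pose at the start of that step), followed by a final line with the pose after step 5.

n=0: pose=(6,-5,E); sL=40/61, sR=200/389; mL=27760/23729, mR=-19980/23729; mL+mR=20/61 → advance +1; mR−mL=-47740/23729 → turn -1·90°
n=1: pose=(7,-5,S); sL=100/221, sR=4/5; mL=1384/1105, mR=-1134/1105; mL+mR=50/221 → advance +1; mR−mL=-2518/1105 → turn -1·90°
n=2: pose=(7,-6,W); sL=200/317, sR=200/221; mL=107600/70057, mR=-85500/70057; mL+mR=100/317 → advance +1; mR−mL=-193100/70057 → turn -1·90°
n=3: pose=(6,-6,N); sL=10/9, sR=5/9; mL=5/3, mR=-10/9; mL+mR=5/9 → advance +1; mR−mL=-25/9 → turn -1·90°
n=4: pose=(6,-5,E); sL=40/61, sR=200/389; mL=27760/23729, mR=-19980/23729; mL+mR=20/61 → advance +1; mR−mL=-47740/23729 → turn -1·90°
n=5: pose=(7,-5,S); sL=100/221, sR=4/5; mL=1384/1105, mR=-1134/1105; mL+mR=50/221 → advance +1; mR−mL=-2518/1105 → turn -1·90°

0 40/61 200/389 27760/23729 -19980/23729 6 -5 E
1 100/221 4/5 1384/1105 -1134/1105 7 -5 S
2 200/317 200/221 107600/70057 -85500/70057 7 -6 W
3 10/9 5/9 5/3 -10/9 6 -6 N
4 40/61 200/389 27760/23729 -19980/23729 6 -5 E
5 100/221 4/5 1384/1105 -1134/1105 7 -5 S
final 7 -6 W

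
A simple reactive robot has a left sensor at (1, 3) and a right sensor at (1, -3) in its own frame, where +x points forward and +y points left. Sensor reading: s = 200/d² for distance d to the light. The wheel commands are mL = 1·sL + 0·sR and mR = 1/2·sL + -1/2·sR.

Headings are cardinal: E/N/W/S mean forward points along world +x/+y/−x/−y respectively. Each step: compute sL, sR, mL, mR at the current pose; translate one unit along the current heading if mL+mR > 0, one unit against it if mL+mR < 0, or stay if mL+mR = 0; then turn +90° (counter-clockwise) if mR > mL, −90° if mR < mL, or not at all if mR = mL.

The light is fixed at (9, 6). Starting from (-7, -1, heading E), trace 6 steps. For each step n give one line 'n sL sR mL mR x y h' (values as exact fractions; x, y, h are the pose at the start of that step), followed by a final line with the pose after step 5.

0 200/241 8/13 200/241 336/3133 -7 -1 E
1 25/26 50/97 25/26 1125/5044 -6 -1 S
2 200/377 200/281 200/377 -9600/105937 -6 -2 W
3 20/41 100/109 20/41 -960/4469 -7 -2 N
4 200/241 8/13 200/241 336/3133 -7 -1 E
5 25/26 50/97 25/26 1125/5044 -6 -1 S
final -6 -2 W

n=0: pose=(-7,-1,E); sL=200/241, sR=8/13; mL=200/241, mR=336/3133; mL+mR=2936/3133 → advance +1; mR−mL=-2264/3133 → turn -1·90°
n=1: pose=(-6,-1,S); sL=25/26, sR=50/97; mL=25/26, mR=1125/5044; mL+mR=5975/5044 → advance +1; mR−mL=-3725/5044 → turn -1·90°
n=2: pose=(-6,-2,W); sL=200/377, sR=200/281; mL=200/377, mR=-9600/105937; mL+mR=46600/105937 → advance +1; mR−mL=-65800/105937 → turn -1·90°
n=3: pose=(-7,-2,N); sL=20/41, sR=100/109; mL=20/41, mR=-960/4469; mL+mR=1220/4469 → advance +1; mR−mL=-3140/4469 → turn -1·90°
n=4: pose=(-7,-1,E); sL=200/241, sR=8/13; mL=200/241, mR=336/3133; mL+mR=2936/3133 → advance +1; mR−mL=-2264/3133 → turn -1·90°
n=5: pose=(-6,-1,S); sL=25/26, sR=50/97; mL=25/26, mR=1125/5044; mL+mR=5975/5044 → advance +1; mR−mL=-3725/5044 → turn -1·90°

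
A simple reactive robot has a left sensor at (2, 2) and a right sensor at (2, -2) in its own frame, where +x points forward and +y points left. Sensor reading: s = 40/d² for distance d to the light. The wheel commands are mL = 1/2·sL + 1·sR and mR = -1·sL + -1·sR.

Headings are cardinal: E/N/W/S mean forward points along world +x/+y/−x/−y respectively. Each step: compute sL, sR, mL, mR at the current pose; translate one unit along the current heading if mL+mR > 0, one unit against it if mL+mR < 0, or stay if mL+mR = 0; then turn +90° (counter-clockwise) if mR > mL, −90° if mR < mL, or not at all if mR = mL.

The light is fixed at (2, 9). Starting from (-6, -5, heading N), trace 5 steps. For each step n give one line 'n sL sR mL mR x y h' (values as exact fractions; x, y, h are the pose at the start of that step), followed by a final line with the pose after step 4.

n=0: pose=(-6,-5,N); sL=10/61, sR=2/9; mL=167/549, mR=-212/549; mL+mR=-5/61 → advance -1; mR−mL=-379/549 → turn -1·90°
n=1: pose=(-6,-6,E); sL=8/41, sR=8/65; mL=588/2665, mR=-848/2665; mL+mR=-4/41 → advance -1; mR−mL=-1436/2665 → turn -1·90°
n=2: pose=(-7,-6,S); sL=20/169, sR=4/41; mL=1086/6929, mR=-1496/6929; mL+mR=-10/169 → advance -1; mR−mL=-2582/6929 → turn -1·90°
n=3: pose=(-7,-5,W); sL=40/377, sR=8/53; mL=4076/19981, mR=-5136/19981; mL+mR=-20/377 → advance -1; mR−mL=-9212/19981 → turn -1·90°
n=4: pose=(-6,-5,N); sL=10/61, sR=2/9; mL=167/549, mR=-212/549; mL+mR=-5/61 → advance -1; mR−mL=-379/549 → turn -1·90°

0 10/61 2/9 167/549 -212/549 -6 -5 N
1 8/41 8/65 588/2665 -848/2665 -6 -6 E
2 20/169 4/41 1086/6929 -1496/6929 -7 -6 S
3 40/377 8/53 4076/19981 -5136/19981 -7 -5 W
4 10/61 2/9 167/549 -212/549 -6 -5 N
final -6 -6 E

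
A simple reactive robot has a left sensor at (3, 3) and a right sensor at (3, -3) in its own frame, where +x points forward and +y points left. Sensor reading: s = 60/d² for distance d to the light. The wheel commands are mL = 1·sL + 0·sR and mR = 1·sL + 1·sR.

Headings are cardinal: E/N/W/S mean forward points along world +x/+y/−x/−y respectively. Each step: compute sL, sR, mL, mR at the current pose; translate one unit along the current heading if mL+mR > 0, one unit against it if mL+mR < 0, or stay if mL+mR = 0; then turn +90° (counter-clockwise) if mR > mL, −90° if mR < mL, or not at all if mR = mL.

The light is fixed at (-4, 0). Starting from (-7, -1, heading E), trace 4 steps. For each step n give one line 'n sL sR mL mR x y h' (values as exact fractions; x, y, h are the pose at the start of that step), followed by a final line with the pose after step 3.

n=0: pose=(-7,-1,E); sL=15, sR=15/4; mL=15, mR=75/4; mL+mR=135/4 → advance +1; mR−mL=15/4 → turn +1·90°
n=1: pose=(-6,-1,N); sL=60/29, sR=12; mL=60/29, mR=408/29; mL+mR=468/29 → advance +1; mR−mL=12 → turn +1·90°
n=2: pose=(-6,0,W); sL=30/17, sR=30/17; mL=30/17, mR=60/17; mL+mR=90/17 → advance +1; mR−mL=30/17 → turn +1·90°
n=3: pose=(-7,0,S); sL=20/3, sR=4/3; mL=20/3, mR=8; mL+mR=44/3 → advance +1; mR−mL=4/3 → turn +1·90°

0 15 15/4 15 75/4 -7 -1 E
1 60/29 12 60/29 408/29 -6 -1 N
2 30/17 30/17 30/17 60/17 -6 0 W
3 20/3 4/3 20/3 8 -7 0 S
final -7 -1 E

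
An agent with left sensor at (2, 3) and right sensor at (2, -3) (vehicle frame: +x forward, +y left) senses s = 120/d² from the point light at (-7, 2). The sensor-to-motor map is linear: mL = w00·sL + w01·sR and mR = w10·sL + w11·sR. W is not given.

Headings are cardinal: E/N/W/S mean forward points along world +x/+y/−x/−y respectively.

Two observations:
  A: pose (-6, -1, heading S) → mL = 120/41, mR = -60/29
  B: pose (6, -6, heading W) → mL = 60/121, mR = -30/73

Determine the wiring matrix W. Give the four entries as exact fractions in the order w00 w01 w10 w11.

obs A: pose=(-6,-1,S) → sL=120/41, sR=120/29, mL=120/41, mR=-60/29
obs B: pose=(6,-6,W) → sL=60/121, sR=60/73, mL=60/121, mR=-30/73
sensor matrix S = [[120/41, 120/29], [60/121, 60/73]]; det S = 3715200/10502437
solve [mL_A; mL_B] = S·[w00; w01] and [mR_A; mR_B] = S·[w10; w11]:
  w00 = 1, w01 = 0, w10 = 0, w11 = -1/2

1 0 0 -1/2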